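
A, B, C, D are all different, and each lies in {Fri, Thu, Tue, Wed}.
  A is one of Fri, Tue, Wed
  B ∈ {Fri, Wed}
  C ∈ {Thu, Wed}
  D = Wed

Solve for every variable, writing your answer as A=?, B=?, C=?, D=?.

A=Tue, B=Fri, C=Thu, D=Wed

D must be Wed (only option left). So A, B, C can't be Wed.
That leaves B = Fri. Eliminate Fri elsewhere: A.
C has just one choice, so C = Thu.
A's domain is down to {Tue}, so A = Tue.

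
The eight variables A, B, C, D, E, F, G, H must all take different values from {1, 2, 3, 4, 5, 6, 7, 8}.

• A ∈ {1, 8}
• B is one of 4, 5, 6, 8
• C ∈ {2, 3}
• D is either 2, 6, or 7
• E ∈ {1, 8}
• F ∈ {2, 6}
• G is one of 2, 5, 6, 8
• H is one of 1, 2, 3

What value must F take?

6

The 8 variables together cover exactly {1, 2, 3, 4, 5, 6, 7, 8} — 8 values for 8 variables — and 4 appears only in B's list, so B = 4.
Among the 7 still-open variables, 5 fits only G (and all 7 values in {1, 2, 3, 5, 6, 7, 8} must be used), so G = 5.
The 6 still-open variables together cover exactly {1, 2, 3, 6, 7, 8} — 6 values for 6 variables — and 7 appears only in D's list, so D = 7.
The 5 still-open variables together cover exactly {1, 2, 3, 6, 8} — 5 values for 5 variables — and 6 appears only in F's list, so F = 6.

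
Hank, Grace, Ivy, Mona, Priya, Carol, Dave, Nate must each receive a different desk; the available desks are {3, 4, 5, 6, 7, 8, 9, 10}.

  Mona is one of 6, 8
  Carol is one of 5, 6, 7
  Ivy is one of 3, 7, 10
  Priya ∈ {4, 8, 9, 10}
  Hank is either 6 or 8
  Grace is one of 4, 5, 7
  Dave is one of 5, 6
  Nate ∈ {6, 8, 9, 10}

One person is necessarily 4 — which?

Grace

Among the 8 variables, 3 fits only Ivy (and all 8 values in {3, 4, 5, 6, 7, 8, 9, 10} must be used), so Ivy = 3.
Hank and Mona share exactly the 2 values {6, 8}; by pigeonhole those values go to them, so strike 6, 8 from Priya, Carol, Dave, Nate.
That leaves Dave = 5. Remove 5 from Grace, Carol.
Carol must be 7 (only option left). Eliminate 7 elsewhere: Grace.
So 4 goes to Grace.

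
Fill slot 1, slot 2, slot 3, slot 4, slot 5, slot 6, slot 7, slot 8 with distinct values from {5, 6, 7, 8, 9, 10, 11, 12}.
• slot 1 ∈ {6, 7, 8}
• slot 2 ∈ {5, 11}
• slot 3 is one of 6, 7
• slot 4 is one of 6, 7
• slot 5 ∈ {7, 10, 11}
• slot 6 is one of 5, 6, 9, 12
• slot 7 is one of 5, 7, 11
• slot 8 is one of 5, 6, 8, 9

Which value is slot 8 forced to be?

9

The 8 variables draw from only 8 values {5, 6, 7, 8, 9, 10, 11, 12}, so each is used; only slot 5 can be 10, hence slot 5 = 10.
The 7 still-open variables together cover exactly {5, 6, 7, 8, 9, 11, 12} — 7 values for 7 variables — and 12 appears only in slot 6's list, so slot 6 = 12.
Among the 6 still-open variables, 9 fits only slot 8 (and all 6 values in {5, 6, 7, 8, 9, 11} must be used), so slot 8 = 9.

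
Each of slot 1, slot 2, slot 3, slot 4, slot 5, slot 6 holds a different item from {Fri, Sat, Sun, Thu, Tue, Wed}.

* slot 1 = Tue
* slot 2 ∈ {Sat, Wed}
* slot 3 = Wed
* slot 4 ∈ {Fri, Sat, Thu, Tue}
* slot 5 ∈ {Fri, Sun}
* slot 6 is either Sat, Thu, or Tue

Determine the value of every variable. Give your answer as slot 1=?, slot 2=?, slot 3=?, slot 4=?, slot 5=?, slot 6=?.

slot 1 must be Tue (only option left). Eliminate Tue elsewhere: slot 4, slot 6.
slot 3 has just one choice, so slot 3 = Wed. Eliminate Wed elsewhere: slot 2.
slot 2's domain is down to {Sat}, so slot 2 = Sat. Strike Sat from slot 4, slot 6.
slot 6 must be Thu (only option left). So slot 4 can't be Thu.
slot 4 has just one choice, so slot 4 = Fri. So slot 5 can't be Fri.
slot 5 must be Sun (only option left).

slot 1=Tue, slot 2=Sat, slot 3=Wed, slot 4=Fri, slot 5=Sun, slot 6=Thu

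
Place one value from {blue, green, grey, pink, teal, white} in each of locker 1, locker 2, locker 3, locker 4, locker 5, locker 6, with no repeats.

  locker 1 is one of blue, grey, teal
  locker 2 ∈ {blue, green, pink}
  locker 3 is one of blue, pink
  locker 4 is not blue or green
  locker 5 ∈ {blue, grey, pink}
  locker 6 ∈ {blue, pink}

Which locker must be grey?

locker 5

The 6 variables draw from only 6 values {blue, green, grey, pink, teal, white}, so each is used; only locker 2 can be green, hence locker 2 = green.
Among the 5 still-open variables, white fits only locker 4 (and all 5 values in {blue, grey, pink, teal, white} must be used), so locker 4 = white.
Among the 4 still-open variables, teal fits only locker 1 (and all 4 values in {blue, grey, pink, teal} must be used), so locker 1 = teal.
The 3 still-open variables together cover exactly {blue, grey, pink} — 3 values for 3 variables — and grey appears only in locker 5's list, so locker 5 = grey.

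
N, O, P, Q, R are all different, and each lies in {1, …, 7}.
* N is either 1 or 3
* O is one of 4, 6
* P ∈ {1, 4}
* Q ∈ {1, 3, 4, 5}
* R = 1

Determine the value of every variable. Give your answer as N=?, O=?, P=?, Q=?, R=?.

N=3, O=6, P=4, Q=5, R=1

R's domain is down to {1}, so R = 1. Eliminate 1 elsewhere: N, P, Q.
N has just one choice, so N = 3. Eliminate 3 elsewhere: Q.
P must be 4 (only option left). Remove 4 from O, Q.
Q must be 5 (only option left).
O must be 6 (only option left).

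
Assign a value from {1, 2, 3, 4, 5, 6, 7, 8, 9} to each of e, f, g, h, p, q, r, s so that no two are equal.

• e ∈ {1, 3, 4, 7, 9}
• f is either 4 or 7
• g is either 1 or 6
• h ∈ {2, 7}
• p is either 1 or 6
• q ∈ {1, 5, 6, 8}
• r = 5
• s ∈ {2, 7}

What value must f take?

r's domain is down to {5}, so r = 5. Remove 5 from q.
g and p share exactly the 2 values {1, 6}; by pigeonhole those values go to them, so strike 1, 6 from e, q.
That leaves q = 8.
h and s between them cover only {2, 7} — a naked pair. Remove those values from e, f.
So f = 4.

4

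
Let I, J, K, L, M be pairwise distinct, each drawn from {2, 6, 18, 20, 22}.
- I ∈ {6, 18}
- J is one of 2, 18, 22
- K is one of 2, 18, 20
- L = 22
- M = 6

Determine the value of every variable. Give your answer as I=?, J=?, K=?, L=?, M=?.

I=18, J=2, K=20, L=22, M=6

L has just one choice, so L = 22. Strike 22 from J.
M's domain is down to {6}, so M = 6. So I can't be 6.
That leaves I = 18. Eliminate 18 elsewhere: J, K.
J has just one choice, so J = 2. Eliminate 2 elsewhere: K.
That leaves K = 20.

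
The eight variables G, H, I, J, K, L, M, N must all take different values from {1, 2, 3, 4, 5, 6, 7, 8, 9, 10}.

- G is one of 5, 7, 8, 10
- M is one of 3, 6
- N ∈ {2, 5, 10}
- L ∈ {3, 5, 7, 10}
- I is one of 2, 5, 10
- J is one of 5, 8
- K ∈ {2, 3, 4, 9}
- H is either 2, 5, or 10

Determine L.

3

The 3 variables H, I, N are confined to {2, 5, 10}, which locks those values in; drop them from G, J, K, L.
J must be 8 (only option left). So G can't be 8.
That leaves G = 7. So L can't be 7.
So L = 3.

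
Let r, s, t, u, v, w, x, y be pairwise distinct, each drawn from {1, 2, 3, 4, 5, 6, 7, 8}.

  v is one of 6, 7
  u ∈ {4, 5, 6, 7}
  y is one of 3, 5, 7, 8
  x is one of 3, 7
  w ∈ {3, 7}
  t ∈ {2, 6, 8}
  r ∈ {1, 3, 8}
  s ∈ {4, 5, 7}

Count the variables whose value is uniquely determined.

The 8 variables draw from only 8 values {1, 2, 3, 4, 5, 6, 7, 8}, so each is used; only r can be 1, hence r = 1.
Among the 7 still-open variables, 2 fits only t (and all 7 values in {2, 3, 4, 5, 6, 7, 8} must be used), so t = 2.
Among the 6 still-open variables, 8 fits only y (and all 6 values in {3, 4, 5, 6, 7, 8} must be used), so y = 8.
w and x share exactly the 2 values {3, 7}; by pigeonhole those values go to them, so strike 3, 7 from s, u, v.
That leaves v = 6. Strike 6 from u.
Determined: r=1, t=2, v=6, y=8. The other variables each still have more than one consistent value. That makes 4.

4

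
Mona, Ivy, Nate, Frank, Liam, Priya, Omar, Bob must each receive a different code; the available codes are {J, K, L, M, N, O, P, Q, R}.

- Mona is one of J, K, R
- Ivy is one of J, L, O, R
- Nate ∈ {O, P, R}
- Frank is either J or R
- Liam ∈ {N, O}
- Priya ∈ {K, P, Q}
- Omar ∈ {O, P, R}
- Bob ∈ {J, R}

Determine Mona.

Among the 8 variables, L fits only Ivy (and all 8 values in {J, K, L, N, O, P, Q, R} must be used), so Ivy = L.
Among the 7 still-open variables, N fits only Liam (and all 7 values in {J, K, N, O, P, Q, R} must be used), so Liam = N.
Among the 6 still-open variables, Q fits only Priya (and all 6 values in {J, K, O, P, Q, R} must be used), so Priya = Q.
The 5 still-open variables draw from only 5 values {J, K, O, P, R}, so each is used; only Mona can be K, hence Mona = K.

K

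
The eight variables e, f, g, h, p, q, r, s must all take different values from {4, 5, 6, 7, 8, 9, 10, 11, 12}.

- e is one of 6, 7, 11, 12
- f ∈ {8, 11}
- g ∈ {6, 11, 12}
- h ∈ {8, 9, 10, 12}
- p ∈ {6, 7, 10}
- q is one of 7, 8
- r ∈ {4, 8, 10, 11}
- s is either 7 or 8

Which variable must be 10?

Among the 8 variables, 4 fits only r (and all 8 values in {4, 6, 7, 8, 9, 10, 11, 12} must be used), so r = 4.
The 7 still-open variables draw from only 7 values {6, 7, 8, 9, 10, 11, 12}, so each is used; only h can be 9, hence h = 9.
Among the 6 still-open variables, 10 fits only p (and all 6 values in {6, 7, 8, 10, 11, 12} must be used), so p = 10.

p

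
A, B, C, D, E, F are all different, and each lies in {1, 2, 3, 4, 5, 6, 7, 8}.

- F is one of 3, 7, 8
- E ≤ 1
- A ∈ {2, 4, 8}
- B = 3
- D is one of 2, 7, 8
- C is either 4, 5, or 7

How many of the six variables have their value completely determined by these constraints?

2

B has just one choice, so B = 3. Eliminate 3 elsewhere: F.
E has just one choice, so E = 1.
Determined: B=3, E=1. The other variables each still have more than one consistent value. That makes 2.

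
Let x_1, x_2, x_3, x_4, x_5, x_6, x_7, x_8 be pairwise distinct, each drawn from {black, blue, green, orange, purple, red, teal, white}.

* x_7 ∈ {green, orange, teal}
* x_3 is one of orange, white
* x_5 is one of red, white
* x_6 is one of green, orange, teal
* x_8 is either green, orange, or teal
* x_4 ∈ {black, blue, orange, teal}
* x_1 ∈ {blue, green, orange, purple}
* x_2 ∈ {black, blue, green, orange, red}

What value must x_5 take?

Among the 8 variables, purple fits only x_1 (and all 8 values in {black, blue, green, orange, purple, red, teal, white} must be used), so x_1 = purple.
x_6, x_7, x_8 share exactly the 3 values {green, orange, teal}; by pigeonhole those values go to them, so strike green, orange, teal from x_2, x_3, x_4.
x_3 has just one choice, so x_3 = white. Strike white from x_5.
So x_5 = red.

red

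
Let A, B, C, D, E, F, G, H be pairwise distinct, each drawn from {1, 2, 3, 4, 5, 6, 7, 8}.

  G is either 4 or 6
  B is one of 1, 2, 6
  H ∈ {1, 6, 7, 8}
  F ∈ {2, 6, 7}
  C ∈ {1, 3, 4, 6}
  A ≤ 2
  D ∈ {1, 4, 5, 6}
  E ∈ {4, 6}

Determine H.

8

The 8 variables together cover exactly {1, 2, 3, 4, 5, 6, 7, 8} — 8 values for 8 variables — and 3 appears only in C's list, so C = 3.
The 7 still-open variables draw from only 7 values {1, 2, 4, 5, 6, 7, 8}, so each is used; only D can be 5, hence D = 5.
The 6 still-open variables together cover exactly {1, 2, 4, 6, 7, 8} — 6 values for 6 variables — and 8 appears only in H's list, so H = 8.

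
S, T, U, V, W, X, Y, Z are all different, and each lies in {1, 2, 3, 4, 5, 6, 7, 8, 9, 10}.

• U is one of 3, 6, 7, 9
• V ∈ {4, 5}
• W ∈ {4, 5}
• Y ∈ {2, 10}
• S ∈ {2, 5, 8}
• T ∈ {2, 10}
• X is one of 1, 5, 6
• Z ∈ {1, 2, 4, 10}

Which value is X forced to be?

The 2 variables T and Y are confined to {2, 10}, which locks those values in; drop them from S, Z.
V and W share exactly the 2 values {4, 5}; by pigeonhole those values go to them, so strike 4, 5 from S, X, Z.
That leaves S = 8.
That leaves Z = 1. Strike 1 from X.
So X = 6.

6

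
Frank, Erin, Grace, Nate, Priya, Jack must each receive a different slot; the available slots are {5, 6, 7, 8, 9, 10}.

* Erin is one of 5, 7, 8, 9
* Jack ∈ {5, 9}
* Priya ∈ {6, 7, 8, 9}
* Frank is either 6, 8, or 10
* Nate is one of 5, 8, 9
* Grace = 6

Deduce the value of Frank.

Grace must be 6 (only option left). Remove 6 from Frank, Priya.
Among the 5 still-open variables, 10 fits only Frank (and all 5 values in {5, 7, 8, 9, 10} must be used), so Frank = 10.

10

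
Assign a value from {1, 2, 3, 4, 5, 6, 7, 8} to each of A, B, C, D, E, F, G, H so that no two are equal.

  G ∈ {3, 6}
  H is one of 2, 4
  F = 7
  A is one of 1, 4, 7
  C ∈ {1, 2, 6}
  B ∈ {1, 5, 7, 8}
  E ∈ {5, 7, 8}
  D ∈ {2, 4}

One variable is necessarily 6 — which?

C

F has just one choice, so F = 7. So A, B, E can't be 7.
The 7 still-open variables draw from only 7 values {1, 2, 3, 4, 5, 6, 8}, so each is used; only G can be 3, hence G = 3.
The 6 still-open variables draw from only 6 values {1, 2, 4, 5, 6, 8}, so each is used; only C can be 6, hence C = 6.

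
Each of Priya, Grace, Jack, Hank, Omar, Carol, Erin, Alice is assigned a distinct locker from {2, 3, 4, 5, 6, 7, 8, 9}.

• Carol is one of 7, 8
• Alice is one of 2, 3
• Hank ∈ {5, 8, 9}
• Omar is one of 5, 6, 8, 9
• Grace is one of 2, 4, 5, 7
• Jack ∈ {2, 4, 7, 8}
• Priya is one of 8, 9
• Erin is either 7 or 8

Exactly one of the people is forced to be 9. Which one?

The 8 variables draw from only 8 values {2, 3, 4, 5, 6, 7, 8, 9}, so each is used; only Alice can be 3, hence Alice = 3.
The 7 still-open variables together cover exactly {2, 4, 5, 6, 7, 8, 9} — 7 values for 7 variables — and 6 appears only in Omar's list, so Omar = 6.
Carol and Erin share exactly the 2 values {7, 8}; by pigeonhole those values go to them, so strike 7, 8 from Priya, Grace, Jack, Hank.
So 9 goes to Priya.

Priya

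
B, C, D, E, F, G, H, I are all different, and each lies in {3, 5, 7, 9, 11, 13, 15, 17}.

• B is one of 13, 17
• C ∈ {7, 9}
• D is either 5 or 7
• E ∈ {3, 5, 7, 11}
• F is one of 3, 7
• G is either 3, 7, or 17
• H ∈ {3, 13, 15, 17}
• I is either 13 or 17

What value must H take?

15

The 8 variables draw from only 8 values {3, 5, 7, 9, 11, 13, 15, 17}, so each is used; only C can be 9, hence C = 9.
The 7 still-open variables draw from only 7 values {3, 5, 7, 11, 13, 15, 17}, so each is used; only E can be 11, hence E = 11.
The 6 still-open variables together cover exactly {3, 5, 7, 13, 15, 17} — 6 values for 6 variables — and 5 appears only in D's list, so D = 5.
The 5 still-open variables together cover exactly {3, 7, 13, 15, 17} — 5 values for 5 variables — and 15 appears only in H's list, so H = 15.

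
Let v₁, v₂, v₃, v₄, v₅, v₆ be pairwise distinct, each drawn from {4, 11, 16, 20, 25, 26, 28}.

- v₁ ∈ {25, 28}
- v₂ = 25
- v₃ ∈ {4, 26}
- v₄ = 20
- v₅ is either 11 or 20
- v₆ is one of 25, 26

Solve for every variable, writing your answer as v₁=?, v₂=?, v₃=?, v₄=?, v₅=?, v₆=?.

v₁=28, v₂=25, v₃=4, v₄=20, v₅=11, v₆=26

v₂ has just one choice, so v₂ = 25. Remove 25 from v₁, v₆.
v₄ has just one choice, so v₄ = 20. Strike 20 from v₅.
v₅ must be 11 (only option left).
v₆'s domain is down to {26}, so v₆ = 26. Strike 26 from v₃.
That leaves v₁ = 28.
That leaves v₃ = 4.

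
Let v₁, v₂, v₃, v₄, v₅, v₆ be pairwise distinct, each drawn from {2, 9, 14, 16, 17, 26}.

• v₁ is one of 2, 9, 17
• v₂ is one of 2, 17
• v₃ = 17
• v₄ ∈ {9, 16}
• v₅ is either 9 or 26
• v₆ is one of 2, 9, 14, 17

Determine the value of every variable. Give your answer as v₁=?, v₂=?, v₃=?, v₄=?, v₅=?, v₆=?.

v₁=9, v₂=2, v₃=17, v₄=16, v₅=26, v₆=14

v₃ must be 17 (only option left). So v₁, v₂, v₆ can't be 17.
v₂ has just one choice, so v₂ = 2. So v₁, v₆ can't be 2.
v₁'s domain is down to {9}, so v₁ = 9. Eliminate 9 elsewhere: v₄, v₅, v₆.
v₄'s domain is down to {16}, so v₄ = 16.
v₅ has just one choice, so v₅ = 26.
That leaves v₆ = 14.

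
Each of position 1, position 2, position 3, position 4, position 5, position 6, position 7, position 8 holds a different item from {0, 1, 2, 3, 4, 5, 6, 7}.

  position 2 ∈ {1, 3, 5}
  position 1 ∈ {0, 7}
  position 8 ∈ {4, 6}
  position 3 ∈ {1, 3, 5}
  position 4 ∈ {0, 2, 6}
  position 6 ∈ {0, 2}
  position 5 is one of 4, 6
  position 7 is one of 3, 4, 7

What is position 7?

position 5 and position 8 between them cover only {4, 6} — a naked pair. Remove those values from position 4, position 7.
position 4 and position 6 share exactly the 2 values {0, 2}; by pigeonhole those values go to them, so strike 0, 2 from position 1.
position 1's domain is down to {7}, so position 1 = 7. Eliminate 7 elsewhere: position 7.
So position 7 = 3.

3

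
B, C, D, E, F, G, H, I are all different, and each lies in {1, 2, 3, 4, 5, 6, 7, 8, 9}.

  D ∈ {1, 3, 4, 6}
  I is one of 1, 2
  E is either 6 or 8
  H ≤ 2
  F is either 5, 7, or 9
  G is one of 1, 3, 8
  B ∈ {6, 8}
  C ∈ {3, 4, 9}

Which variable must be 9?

The 2 variables B and E are confined to {6, 8}, which locks those values in; drop them from D, G.
The 2 variables H and I are confined to {1, 2}, which locks those values in; drop them from D, G.
G has just one choice, so G = 3. Strike 3 from C, D.
D's domain is down to {4}, so D = 4. Eliminate 4 elsewhere: C.
So 9 goes to C.

C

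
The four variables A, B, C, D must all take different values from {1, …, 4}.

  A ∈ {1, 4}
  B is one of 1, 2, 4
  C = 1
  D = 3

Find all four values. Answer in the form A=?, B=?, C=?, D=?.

C has just one choice, so C = 1. Strike 1 from A, B.
That leaves D = 3.
A must be 4 (only option left). So B can't be 4.
B must be 2 (only option left).

A=4, B=2, C=1, D=3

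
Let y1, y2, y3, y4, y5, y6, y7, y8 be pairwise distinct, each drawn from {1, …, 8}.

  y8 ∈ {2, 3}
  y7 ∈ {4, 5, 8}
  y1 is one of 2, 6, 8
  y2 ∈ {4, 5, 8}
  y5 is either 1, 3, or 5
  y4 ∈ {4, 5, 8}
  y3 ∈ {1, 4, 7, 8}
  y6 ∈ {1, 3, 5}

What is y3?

The 8 variables draw from only 8 values {1, 2, 3, 4, 5, 6, 7, 8}, so each is used; only y1 can be 6, hence y1 = 6.
Among the 7 still-open variables, 2 fits only y8 (and all 7 values in {1, 2, 3, 4, 5, 7, 8} must be used), so y8 = 2.
The 6 still-open variables draw from only 6 values {1, 3, 4, 5, 7, 8}, so each is used; only y3 can be 7, hence y3 = 7.

7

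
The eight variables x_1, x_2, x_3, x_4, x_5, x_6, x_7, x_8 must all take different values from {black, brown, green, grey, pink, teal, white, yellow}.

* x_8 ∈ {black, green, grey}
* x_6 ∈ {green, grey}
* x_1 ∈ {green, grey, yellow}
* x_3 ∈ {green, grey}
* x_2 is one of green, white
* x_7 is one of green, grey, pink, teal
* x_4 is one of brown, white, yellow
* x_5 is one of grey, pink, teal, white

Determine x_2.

white

The 8 variables draw from only 8 values {black, brown, green, grey, pink, teal, white, yellow}, so each is used; only x_8 can be black, hence x_8 = black.
The 7 still-open variables together cover exactly {brown, green, grey, pink, teal, white, yellow} — 7 values for 7 variables — and brown appears only in x_4's list, so x_4 = brown.
Among the 6 still-open variables, yellow fits only x_1 (and all 6 values in {green, grey, pink, teal, white, yellow} must be used), so x_1 = yellow.
The 2 variables x_3 and x_6 are confined to {green, grey}, which locks those values in; drop them from x_2, x_5, x_7.
So x_2 = white.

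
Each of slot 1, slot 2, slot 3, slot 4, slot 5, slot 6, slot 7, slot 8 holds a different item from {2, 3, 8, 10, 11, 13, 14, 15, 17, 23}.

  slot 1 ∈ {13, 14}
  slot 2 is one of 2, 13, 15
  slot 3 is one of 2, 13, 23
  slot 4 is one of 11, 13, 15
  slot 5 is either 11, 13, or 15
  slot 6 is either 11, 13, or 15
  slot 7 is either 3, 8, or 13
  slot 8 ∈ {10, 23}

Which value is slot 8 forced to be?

slot 4, slot 5, slot 6 share exactly the 3 values {11, 13, 15}; by pigeonhole those values go to them, so strike 11, 13, 15 from slot 1, slot 2, slot 3, slot 7.
That leaves slot 1 = 14.
slot 2 must be 2 (only option left). Strike 2 from slot 3.
slot 3 has just one choice, so slot 3 = 23. Remove 23 from slot 8.
So slot 8 = 10.

10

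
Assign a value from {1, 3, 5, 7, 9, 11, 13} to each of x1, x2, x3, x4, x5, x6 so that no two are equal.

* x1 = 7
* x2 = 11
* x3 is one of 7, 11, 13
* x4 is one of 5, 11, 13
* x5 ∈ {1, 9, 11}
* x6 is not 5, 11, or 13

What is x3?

x1 has just one choice, so x1 = 7. Strike 7 from x3, x6.
x2's domain is down to {11}, so x2 = 11. Eliminate 11 elsewhere: x3, x4, x5.
So x3 = 13.

13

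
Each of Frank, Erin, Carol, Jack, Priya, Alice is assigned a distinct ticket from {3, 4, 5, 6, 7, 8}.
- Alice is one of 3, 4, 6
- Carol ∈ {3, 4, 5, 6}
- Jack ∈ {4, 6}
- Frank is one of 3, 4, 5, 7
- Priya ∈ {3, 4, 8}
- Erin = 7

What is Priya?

8

Erin must be 7 (only option left). Strike 7 from Frank.
The 5 still-open variables draw from only 5 values {3, 4, 5, 6, 8}, so each is used; only Priya can be 8, hence Priya = 8.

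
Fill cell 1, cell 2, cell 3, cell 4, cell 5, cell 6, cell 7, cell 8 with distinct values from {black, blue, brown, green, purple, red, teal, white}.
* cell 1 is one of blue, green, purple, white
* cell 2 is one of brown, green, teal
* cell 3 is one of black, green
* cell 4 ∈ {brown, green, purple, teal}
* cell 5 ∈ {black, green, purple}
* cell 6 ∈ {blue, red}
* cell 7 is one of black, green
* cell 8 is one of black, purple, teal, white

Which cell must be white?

cell 8

Among the 8 variables, red fits only cell 6 (and all 8 values in {black, blue, brown, green, purple, red, teal, white} must be used), so cell 6 = red.
The 7 still-open variables together cover exactly {black, blue, brown, green, purple, teal, white} — 7 values for 7 variables — and blue appears only in cell 1's list, so cell 1 = blue.
The 6 still-open variables together cover exactly {black, brown, green, purple, teal, white} — 6 values for 6 variables — and white appears only in cell 8's list, so cell 8 = white.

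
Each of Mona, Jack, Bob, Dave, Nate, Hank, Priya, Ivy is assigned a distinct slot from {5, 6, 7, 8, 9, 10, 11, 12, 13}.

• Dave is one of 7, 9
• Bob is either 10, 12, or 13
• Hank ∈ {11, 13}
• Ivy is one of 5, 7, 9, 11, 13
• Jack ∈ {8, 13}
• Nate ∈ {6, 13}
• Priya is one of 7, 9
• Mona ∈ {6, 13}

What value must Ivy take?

5

Mona and Nate share exactly the 2 values {6, 13}; by pigeonhole those values go to them, so strike 6, 13 from Jack, Bob, Hank, Ivy.
Jack has just one choice, so Jack = 8.
Hank has just one choice, so Hank = 11. So Ivy can't be 11.
Dave and Priya between them cover only {7, 9} — a naked pair. Remove those values from Ivy.
So Ivy = 5.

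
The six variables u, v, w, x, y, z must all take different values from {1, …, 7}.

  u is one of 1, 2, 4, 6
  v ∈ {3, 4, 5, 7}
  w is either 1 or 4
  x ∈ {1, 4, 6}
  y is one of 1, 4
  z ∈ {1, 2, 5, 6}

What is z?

w and y between them cover only {1, 4} — a naked pair. Remove those values from u, v, x, z.
x's domain is down to {6}, so x = 6. Eliminate 6 elsewhere: u, z.
u's domain is down to {2}, so u = 2. Eliminate 2 elsewhere: z.
So z = 5.

5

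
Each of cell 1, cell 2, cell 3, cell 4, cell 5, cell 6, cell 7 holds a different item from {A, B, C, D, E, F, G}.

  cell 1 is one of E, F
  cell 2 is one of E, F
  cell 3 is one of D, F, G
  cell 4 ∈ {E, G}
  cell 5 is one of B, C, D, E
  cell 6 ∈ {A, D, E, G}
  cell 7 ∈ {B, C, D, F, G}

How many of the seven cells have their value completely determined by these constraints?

3

The 7 variables together cover exactly {A, B, C, D, E, F, G} — 7 values for 7 variables — and A appears only in cell 6's list, so cell 6 = A.
cell 1 and cell 2 share exactly the 2 values {E, F}; by pigeonhole those values go to them, so strike E, F from cell 3, cell 4, cell 5, cell 7.
cell 4's domain is down to {G}, so cell 4 = G. Remove G from cell 3, cell 7.
cell 3 must be D (only option left). So cell 5, cell 7 can't be D.
Determined: cell 3=D, cell 4=G, cell 6=A. The other cells each still have more than one consistent value. That makes 3.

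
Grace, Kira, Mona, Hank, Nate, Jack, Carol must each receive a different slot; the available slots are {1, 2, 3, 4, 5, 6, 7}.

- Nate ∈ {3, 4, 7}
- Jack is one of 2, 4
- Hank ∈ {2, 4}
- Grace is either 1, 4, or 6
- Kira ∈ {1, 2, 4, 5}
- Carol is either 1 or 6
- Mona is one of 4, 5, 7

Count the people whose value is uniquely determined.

3

Among the 7 variables, 3 fits only Nate (and all 7 values in {1, 2, 3, 4, 5, 6, 7} must be used), so Nate = 3.
The 6 still-open variables draw from only 6 values {1, 2, 4, 5, 6, 7}, so each is used; only Mona can be 7, hence Mona = 7.
The 5 still-open variables draw from only 5 values {1, 2, 4, 5, 6}, so each is used; only Kira can be 5, hence Kira = 5.
The 2 variables Hank and Jack are confined to {2, 4}, which locks those values in; drop them from Grace.
Determined: Kira=5, Mona=7, Nate=3. The other people each still have more than one consistent value. That makes 3.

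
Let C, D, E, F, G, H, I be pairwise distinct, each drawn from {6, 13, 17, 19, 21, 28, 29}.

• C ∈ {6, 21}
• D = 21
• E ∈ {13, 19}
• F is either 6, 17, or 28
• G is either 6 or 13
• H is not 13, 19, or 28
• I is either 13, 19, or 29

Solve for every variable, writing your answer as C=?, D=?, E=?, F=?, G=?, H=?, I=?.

D has just one choice, so D = 21. Remove 21 from C, H.
C must be 6 (only option left). Remove 6 from F, G, H.
G has just one choice, so G = 13. Eliminate 13 elsewhere: E, I.
That leaves E = 19. Eliminate 19 elsewhere: I.
I has just one choice, so I = 29. Strike 29 from H.
H must be 17 (only option left). Eliminate 17 elsewhere: F.
F has just one choice, so F = 28.

C=6, D=21, E=19, F=28, G=13, H=17, I=29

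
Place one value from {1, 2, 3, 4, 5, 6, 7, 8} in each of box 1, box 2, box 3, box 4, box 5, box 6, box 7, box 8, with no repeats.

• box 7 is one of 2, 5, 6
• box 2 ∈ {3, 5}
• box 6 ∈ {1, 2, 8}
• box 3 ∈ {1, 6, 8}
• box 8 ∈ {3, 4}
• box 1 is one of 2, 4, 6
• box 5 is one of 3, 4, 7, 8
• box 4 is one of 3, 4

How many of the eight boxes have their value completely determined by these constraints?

The 8 variables draw from only 8 values {1, 2, 3, 4, 5, 6, 7, 8}, so each is used; only box 5 can be 7, hence box 5 = 7.
The 2 variables box 4 and box 8 are confined to {3, 4}, which locks those values in; drop them from box 1, box 2.
box 2 must be 5 (only option left). So box 7 can't be 5.
box 1 and box 7 between them cover only {2, 6} — a naked pair. Remove those values from box 3, box 6.
Determined: box 2=5, box 5=7. The other boxes each still have more than one consistent value. That makes 2.

2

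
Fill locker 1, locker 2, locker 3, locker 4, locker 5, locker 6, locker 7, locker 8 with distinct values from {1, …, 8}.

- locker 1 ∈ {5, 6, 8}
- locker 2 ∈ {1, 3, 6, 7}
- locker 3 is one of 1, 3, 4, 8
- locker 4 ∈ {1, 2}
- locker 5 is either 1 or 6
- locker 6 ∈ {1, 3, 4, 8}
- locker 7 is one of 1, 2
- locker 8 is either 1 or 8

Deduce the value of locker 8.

8

The 8 variables draw from only 8 values {1, 2, 3, 4, 5, 6, 7, 8}, so each is used; only locker 1 can be 5, hence locker 1 = 5.
The 7 still-open variables together cover exactly {1, 2, 3, 4, 6, 7, 8} — 7 values for 7 variables — and 7 appears only in locker 2's list, so locker 2 = 7.
The 6 still-open variables draw from only 6 values {1, 2, 3, 4, 6, 8}, so each is used; only locker 5 can be 6, hence locker 5 = 6.
locker 4 and locker 7 between them cover only {1, 2} — a naked pair. Remove those values from locker 3, locker 6, locker 8.
So locker 8 = 8.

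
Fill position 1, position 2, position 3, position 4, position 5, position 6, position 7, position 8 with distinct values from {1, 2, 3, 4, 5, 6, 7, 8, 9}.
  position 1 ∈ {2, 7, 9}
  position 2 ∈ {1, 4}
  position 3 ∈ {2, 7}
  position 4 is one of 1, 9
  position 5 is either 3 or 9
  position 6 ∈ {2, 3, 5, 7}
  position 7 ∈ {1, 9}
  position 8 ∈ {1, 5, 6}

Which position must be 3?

The 8 variables draw from only 8 values {1, 2, 3, 4, 5, 6, 7, 9}, so each is used; only position 2 can be 4, hence position 2 = 4.
The 7 still-open variables draw from only 7 values {1, 2, 3, 5, 6, 7, 9}, so each is used; only position 8 can be 6, hence position 8 = 6.
Among the 6 still-open variables, 5 fits only position 6 (and all 6 values in {1, 2, 3, 5, 7, 9} must be used), so position 6 = 5.
Among the 5 still-open variables, 3 fits only position 5 (and all 5 values in {1, 2, 3, 7, 9} must be used), so position 5 = 3.

position 5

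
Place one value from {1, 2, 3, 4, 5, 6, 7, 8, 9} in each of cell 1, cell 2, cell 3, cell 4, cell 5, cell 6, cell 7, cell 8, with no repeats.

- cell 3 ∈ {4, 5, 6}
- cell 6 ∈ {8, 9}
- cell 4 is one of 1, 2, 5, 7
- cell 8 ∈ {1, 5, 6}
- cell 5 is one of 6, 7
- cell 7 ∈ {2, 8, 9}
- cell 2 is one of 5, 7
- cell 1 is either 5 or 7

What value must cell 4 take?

The 8 variables draw from only 8 values {1, 2, 4, 5, 6, 7, 8, 9}, so each is used; only cell 3 can be 4, hence cell 3 = 4.
cell 1 and cell 2 between them cover only {5, 7} — a naked pair. Remove those values from cell 4, cell 5, cell 8.
cell 5 has just one choice, so cell 5 = 6. Strike 6 from cell 8.
cell 8's domain is down to {1}, so cell 8 = 1. Eliminate 1 elsewhere: cell 4.
So cell 4 = 2.

2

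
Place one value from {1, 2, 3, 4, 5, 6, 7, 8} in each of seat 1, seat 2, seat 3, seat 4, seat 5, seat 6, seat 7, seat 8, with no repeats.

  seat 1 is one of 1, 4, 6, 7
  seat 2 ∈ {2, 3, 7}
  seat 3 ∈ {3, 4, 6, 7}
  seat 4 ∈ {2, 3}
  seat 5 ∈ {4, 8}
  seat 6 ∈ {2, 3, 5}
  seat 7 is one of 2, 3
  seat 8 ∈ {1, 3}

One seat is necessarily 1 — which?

The 8 variables together cover exactly {1, 2, 3, 4, 5, 6, 7, 8} — 8 values for 8 variables — and 5 appears only in seat 6's list, so seat 6 = 5.
Among the 7 still-open variables, 8 fits only seat 5 (and all 7 values in {1, 2, 3, 4, 6, 7, 8} must be used), so seat 5 = 8.
The 2 variables seat 4 and seat 7 are confined to {2, 3}, which locks those values in; drop them from seat 2, seat 3, seat 8.
So 1 goes to seat 8.

seat 8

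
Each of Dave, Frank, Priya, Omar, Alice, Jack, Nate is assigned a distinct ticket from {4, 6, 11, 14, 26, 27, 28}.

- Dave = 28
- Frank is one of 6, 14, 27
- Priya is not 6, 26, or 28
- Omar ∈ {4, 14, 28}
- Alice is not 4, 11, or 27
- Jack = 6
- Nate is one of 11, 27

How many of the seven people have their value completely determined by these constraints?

3

Dave must be 28 (only option left). Eliminate 28 elsewhere: Omar, Alice.
Jack has just one choice, so Jack = 6. So Frank, Alice can't be 6.
Among the 5 still-open variables, 26 fits only Alice (and all 5 values in {4, 11, 14, 26, 27} must be used), so Alice = 26.
Determined: Dave=28, Alice=26, Jack=6. The other people each still have more than one consistent value. That makes 3.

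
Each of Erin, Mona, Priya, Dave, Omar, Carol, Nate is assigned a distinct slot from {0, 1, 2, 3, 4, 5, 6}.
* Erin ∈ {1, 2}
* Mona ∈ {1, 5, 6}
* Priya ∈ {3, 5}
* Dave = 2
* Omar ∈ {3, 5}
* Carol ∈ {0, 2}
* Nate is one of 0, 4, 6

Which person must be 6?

Mona

Dave's domain is down to {2}, so Dave = 2. So Erin, Carol can't be 2.
Carol has just one choice, so Carol = 0. Eliminate 0 elsewhere: Nate.
That leaves Erin = 1. Eliminate 1 elsewhere: Mona.
The 4 still-open variables draw from only 4 values {3, 4, 5, 6}, so each is used; only Nate can be 4, hence Nate = 4.
The 3 still-open variables draw from only 3 values {3, 5, 6}, so each is used; only Mona can be 6, hence Mona = 6.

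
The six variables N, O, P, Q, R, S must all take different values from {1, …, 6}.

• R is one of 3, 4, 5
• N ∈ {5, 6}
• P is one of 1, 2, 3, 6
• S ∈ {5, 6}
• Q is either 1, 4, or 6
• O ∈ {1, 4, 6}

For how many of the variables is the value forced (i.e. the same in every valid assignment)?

2

The 6 variables together cover exactly {1, 2, 3, 4, 5, 6} — 6 values for 6 variables — and 2 appears only in P's list, so P = 2.
The 5 still-open variables draw from only 5 values {1, 3, 4, 5, 6}, so each is used; only R can be 3, hence R = 3.
The 2 variables N and S are confined to {5, 6}, which locks those values in; drop them from O, Q.
Determined: P=2, R=3. The other variables each still have more than one consistent value. That makes 2.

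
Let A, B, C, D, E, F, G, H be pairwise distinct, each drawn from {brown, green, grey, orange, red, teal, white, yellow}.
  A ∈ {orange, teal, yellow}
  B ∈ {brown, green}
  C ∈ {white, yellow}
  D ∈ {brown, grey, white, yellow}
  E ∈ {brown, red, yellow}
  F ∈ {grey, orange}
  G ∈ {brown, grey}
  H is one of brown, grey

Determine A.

The 8 variables together cover exactly {brown, green, grey, orange, red, teal, white, yellow} — 8 values for 8 variables — and green appears only in B's list, so B = green.
Among the 7 still-open variables, red fits only E (and all 7 values in {brown, grey, orange, red, teal, white, yellow} must be used), so E = red.
The 6 still-open variables draw from only 6 values {brown, grey, orange, teal, white, yellow}, so each is used; only A can be teal, hence A = teal.

teal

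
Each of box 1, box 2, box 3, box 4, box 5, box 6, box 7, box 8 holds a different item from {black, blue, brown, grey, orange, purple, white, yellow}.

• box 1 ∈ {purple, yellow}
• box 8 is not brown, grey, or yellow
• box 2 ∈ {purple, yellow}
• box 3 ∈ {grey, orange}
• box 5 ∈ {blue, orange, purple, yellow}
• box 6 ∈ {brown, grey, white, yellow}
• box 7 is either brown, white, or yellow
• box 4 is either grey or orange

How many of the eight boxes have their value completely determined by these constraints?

The 8 variables draw from only 8 values {black, blue, brown, grey, orange, purple, white, yellow}, so each is used; only box 8 can be black, hence box 8 = black.
The 7 still-open variables draw from only 7 values {blue, brown, grey, orange, purple, white, yellow}, so each is used; only box 5 can be blue, hence box 5 = blue.
box 1 and box 2 between them cover only {purple, yellow} — a naked pair. Remove those values from box 6, box 7.
The 2 variables box 3 and box 4 are confined to {grey, orange}, which locks those values in; drop them from box 6.
Determined: box 5=blue, box 8=black. The other boxes each still have more than one consistent value. That makes 2.

2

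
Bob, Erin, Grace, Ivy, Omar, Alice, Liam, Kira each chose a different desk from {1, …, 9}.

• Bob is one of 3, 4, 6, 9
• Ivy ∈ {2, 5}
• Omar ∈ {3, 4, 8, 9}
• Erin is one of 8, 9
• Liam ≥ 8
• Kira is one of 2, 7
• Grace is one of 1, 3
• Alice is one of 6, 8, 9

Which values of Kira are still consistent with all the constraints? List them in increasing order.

The 2 variables Erin and Liam are confined to {8, 9}, which locks those values in; drop them from Bob, Omar, Alice.
That leaves Alice = 6. Strike 6 from Bob.
Bob and Omar share exactly the 2 values {3, 4}; by pigeonhole those values go to them, so strike 3, 4 from Grace.
Grace must be 1 (only option left).
No further eliminations apply; Kira can still be any of 2, 7.

2, 7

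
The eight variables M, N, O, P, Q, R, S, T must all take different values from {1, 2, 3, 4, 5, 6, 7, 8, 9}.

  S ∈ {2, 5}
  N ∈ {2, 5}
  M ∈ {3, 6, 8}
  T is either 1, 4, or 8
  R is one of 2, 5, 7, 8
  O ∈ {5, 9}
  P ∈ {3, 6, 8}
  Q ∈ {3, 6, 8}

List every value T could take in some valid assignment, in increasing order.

The 2 variables N and S are confined to {2, 5}, which locks those values in; drop them from O, R.
O's domain is down to {9}, so O = 9.
M, P, Q share exactly the 3 values {3, 6, 8}; by pigeonhole those values go to them, so strike 3, 6, 8 from R, T.
R must be 7 (only option left).
No further eliminations apply; T can still be any of 1, 4.

1, 4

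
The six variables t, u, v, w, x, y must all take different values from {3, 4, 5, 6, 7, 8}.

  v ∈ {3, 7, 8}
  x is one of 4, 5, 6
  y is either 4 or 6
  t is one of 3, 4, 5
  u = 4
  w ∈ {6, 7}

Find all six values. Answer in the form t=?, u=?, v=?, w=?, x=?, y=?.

t=3, u=4, v=8, w=7, x=5, y=6

u has just one choice, so u = 4. Strike 4 from t, x, y.
y has just one choice, so y = 6. Eliminate 6 elsewhere: w, x.
w must be 7 (only option left). Eliminate 7 elsewhere: v.
x must be 5 (only option left). Strike 5 from t.
t must be 3 (only option left). So v can't be 3.
v must be 8 (only option left).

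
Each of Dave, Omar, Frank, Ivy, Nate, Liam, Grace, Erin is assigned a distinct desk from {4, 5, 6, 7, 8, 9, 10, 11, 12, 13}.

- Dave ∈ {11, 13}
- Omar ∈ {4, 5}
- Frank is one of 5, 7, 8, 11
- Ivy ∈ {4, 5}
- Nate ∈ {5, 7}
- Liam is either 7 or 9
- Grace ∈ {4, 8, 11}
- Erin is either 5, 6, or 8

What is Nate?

7

Among the 8 variables, 6 fits only Erin (and all 8 values in {4, 5, 6, 7, 8, 9, 11, 13} must be used), so Erin = 6.
The 7 still-open variables draw from only 7 values {4, 5, 7, 8, 9, 11, 13}, so each is used; only Liam can be 9, hence Liam = 9.
Among the 6 still-open variables, 13 fits only Dave (and all 6 values in {4, 5, 7, 8, 11, 13} must be used), so Dave = 13.
Omar and Ivy share exactly the 2 values {4, 5}; by pigeonhole those values go to them, so strike 4, 5 from Frank, Nate, Grace.
So Nate = 7.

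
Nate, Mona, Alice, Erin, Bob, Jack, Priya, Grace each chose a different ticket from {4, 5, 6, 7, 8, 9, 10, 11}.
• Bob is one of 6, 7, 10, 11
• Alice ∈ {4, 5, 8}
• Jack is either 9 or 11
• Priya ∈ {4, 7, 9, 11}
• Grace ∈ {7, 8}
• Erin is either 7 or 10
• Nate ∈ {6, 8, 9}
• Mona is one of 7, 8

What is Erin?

10

The 8 variables draw from only 8 values {4, 5, 6, 7, 8, 9, 10, 11}, so each is used; only Alice can be 5, hence Alice = 5.
Among the 7 still-open variables, 4 fits only Priya (and all 7 values in {4, 6, 7, 8, 9, 10, 11} must be used), so Priya = 4.
The 2 variables Mona and Grace are confined to {7, 8}, which locks those values in; drop them from Nate, Erin, Bob.
So Erin = 10.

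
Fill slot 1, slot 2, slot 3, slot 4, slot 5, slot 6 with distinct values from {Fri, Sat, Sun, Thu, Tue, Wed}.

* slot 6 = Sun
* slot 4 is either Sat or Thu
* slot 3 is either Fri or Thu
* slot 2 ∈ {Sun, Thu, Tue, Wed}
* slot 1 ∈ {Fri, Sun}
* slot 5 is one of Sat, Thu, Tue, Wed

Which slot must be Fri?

slot 1

slot 6 must be Sun (only option left). So slot 1, slot 2 can't be Sun.
So Fri goes to slot 1.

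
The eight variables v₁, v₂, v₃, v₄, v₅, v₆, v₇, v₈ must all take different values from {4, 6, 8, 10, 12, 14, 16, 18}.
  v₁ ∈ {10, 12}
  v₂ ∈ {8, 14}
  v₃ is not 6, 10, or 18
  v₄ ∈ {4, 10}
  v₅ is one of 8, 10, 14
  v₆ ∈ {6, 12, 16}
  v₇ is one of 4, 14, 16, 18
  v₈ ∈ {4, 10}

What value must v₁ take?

12

The 8 variables draw from only 8 values {4, 6, 8, 10, 12, 14, 16, 18}, so each is used; only v₆ can be 6, hence v₆ = 6.
Among the 7 still-open variables, 18 fits only v₇ (and all 7 values in {4, 8, 10, 12, 14, 16, 18} must be used), so v₇ = 18.
The 6 still-open variables draw from only 6 values {4, 8, 10, 12, 14, 16}, so each is used; only v₃ can be 16, hence v₃ = 16.
Among the 5 still-open variables, 12 fits only v₁ (and all 5 values in {4, 8, 10, 12, 14} must be used), so v₁ = 12.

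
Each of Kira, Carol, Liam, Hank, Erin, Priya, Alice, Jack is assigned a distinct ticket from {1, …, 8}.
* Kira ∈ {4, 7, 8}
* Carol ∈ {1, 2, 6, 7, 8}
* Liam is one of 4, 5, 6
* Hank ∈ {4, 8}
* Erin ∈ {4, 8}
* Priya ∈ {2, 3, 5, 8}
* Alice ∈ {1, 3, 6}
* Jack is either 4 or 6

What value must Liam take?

5

Hank and Erin share exactly the 2 values {4, 8}; by pigeonhole those values go to them, so strike 4, 8 from Kira, Carol, Liam, Priya, Jack.
Kira must be 7 (only option left). Eliminate 7 elsewhere: Carol.
Jack's domain is down to {6}, so Jack = 6. Remove 6 from Carol, Liam, Alice.
So Liam = 5.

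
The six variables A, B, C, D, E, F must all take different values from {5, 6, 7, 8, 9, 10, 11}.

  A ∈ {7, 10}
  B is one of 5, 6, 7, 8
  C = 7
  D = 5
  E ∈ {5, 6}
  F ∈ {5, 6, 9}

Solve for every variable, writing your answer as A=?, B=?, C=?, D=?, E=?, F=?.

A=10, B=8, C=7, D=5, E=6, F=9

C has just one choice, so C = 7. Strike 7 from A, B.
D's domain is down to {5}, so D = 5. So B, E, F can't be 5.
E has just one choice, so E = 6. Remove 6 from B, F.
F's domain is down to {9}, so F = 9.
That leaves A = 10.
B has just one choice, so B = 8.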